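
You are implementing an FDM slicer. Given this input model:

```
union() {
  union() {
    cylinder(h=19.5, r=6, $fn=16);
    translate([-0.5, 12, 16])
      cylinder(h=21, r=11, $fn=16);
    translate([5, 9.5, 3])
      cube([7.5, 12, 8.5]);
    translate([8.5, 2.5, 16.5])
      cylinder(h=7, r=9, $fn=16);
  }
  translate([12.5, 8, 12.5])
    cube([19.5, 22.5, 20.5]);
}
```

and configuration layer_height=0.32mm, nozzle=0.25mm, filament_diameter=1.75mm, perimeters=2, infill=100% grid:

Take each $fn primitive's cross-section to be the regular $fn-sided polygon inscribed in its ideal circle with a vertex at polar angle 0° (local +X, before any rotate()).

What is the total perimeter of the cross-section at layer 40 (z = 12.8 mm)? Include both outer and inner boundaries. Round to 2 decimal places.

At z = 12.8 mm: the r=6 cylinder contributes a regular 16-gon of circumradius 6 (perimeter = 2·16·6.000·sin(180°/16) = 37.46 mm); the cylinder at (-0.5, 12) is not intersected at this z (z outside [16, 37]); the cube at (5, 9.5) does not reach this height (z outside [3, 11.5]); the cylinder at (8.5, 2.5) is not intersected at this z (z outside [16.5, 23.5]); Combining (union): only the r=6 cylinder is present, so the union is just that shape — boundary = 37.46 mm; the cube at (12.5, 8) (footprint 19.5×22.5) is included at this height (perimeter 84.00 mm); Taking the union: the 2 present regions are separate (no shared area or edge), so areas and boundary lengths simply add and each stays a separate island — boundary = 121.46 mm. Overall, the cross-section has 2 separate islands. Total boundary length (outer) = 121.46 mm.

121.46 mm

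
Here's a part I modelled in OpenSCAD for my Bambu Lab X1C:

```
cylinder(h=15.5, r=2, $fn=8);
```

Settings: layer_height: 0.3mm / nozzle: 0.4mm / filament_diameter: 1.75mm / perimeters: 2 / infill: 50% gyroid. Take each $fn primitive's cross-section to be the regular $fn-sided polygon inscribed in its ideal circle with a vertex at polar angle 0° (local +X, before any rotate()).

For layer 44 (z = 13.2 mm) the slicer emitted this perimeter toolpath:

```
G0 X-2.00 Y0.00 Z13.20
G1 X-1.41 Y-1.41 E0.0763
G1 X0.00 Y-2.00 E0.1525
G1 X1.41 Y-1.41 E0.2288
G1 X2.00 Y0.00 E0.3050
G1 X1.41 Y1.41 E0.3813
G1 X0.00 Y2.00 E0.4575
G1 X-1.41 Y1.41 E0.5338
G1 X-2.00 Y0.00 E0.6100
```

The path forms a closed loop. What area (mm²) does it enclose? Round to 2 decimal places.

Apply the shoelace formula to the sequence of (X, Y) vertices; enclosed area = 11.28 mm².

11.28 mm²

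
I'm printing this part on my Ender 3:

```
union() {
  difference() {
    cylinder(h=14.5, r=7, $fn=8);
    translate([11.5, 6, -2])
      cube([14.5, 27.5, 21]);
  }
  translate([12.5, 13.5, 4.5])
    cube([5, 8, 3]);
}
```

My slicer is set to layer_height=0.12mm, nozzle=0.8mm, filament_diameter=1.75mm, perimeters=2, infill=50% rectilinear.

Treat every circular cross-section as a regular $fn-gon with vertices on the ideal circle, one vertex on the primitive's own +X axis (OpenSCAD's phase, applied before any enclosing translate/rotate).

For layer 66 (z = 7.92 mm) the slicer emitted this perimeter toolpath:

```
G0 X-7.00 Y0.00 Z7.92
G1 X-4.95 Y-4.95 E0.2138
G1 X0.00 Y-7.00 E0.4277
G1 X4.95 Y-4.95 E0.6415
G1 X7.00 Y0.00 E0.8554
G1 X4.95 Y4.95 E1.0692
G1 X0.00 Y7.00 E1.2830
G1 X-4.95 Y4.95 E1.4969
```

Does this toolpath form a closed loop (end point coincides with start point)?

no

Start point (G0): (-7.00, 0.00). End point (last G1): the path does not return to the start — open.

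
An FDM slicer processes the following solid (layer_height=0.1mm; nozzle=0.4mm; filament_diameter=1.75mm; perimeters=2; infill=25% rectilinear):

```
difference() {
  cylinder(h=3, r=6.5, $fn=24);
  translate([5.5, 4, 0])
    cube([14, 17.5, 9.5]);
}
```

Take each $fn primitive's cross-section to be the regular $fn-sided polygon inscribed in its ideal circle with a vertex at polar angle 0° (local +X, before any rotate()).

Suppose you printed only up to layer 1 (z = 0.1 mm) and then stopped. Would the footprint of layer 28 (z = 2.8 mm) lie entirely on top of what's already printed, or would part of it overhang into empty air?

entirely on top

Compare the two slices. At z = 0.1: the r=6.5 cylinder gives a regular 24-gon of circumradius 6.5 (constant along its height) (area = (24/2)·6.500²·sin(360°/24) = 131.22 mm²); the cube at (5.5, 4) is present — its section is the full 14×17.5 rectangle (area 245.00 mm²); Subtracting the remaining from the first: starting from the r=6.5 cylinder (131.22 mm²), the 14×17.5 cube at (5.5, 4) misses the remaining region (no effect) — area = 131.22 mm². At z = 2.8: the r=6.5 cylinder contributes a regular 24-gon of circumradius 6.5 (area = (24/2)·6.500²·sin(360°/24) = 131.22 mm²); the cube at (5.5, 4) is present — its section is the full 14×17.5 rectangle (area 245.00 mm²); Subtracting the remaining from the first: starting from the r=6.5 cylinder (131.22 mm²), the 14×17.5 cube at (5.5, 4) misses the remaining region (no effect) — area = 131.22 mm². Checking containment: the cross-section at z = 2.8 is a subset of the cross-section at z = 0.1.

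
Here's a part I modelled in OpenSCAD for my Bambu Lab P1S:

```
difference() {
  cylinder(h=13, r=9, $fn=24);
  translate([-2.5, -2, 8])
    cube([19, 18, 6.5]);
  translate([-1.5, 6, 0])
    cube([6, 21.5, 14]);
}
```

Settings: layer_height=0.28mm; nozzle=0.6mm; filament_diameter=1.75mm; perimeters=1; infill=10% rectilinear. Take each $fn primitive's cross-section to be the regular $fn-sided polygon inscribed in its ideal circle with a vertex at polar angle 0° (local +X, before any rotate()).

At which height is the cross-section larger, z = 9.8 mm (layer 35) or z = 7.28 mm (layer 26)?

Layer 35 (z = 9.8): the cylinder: section is a regular 24-gon, circumradius r=9 (area = (24/2)·9.000²·sin(360°/24) = 251.57 mm²); the cube at (-2.5, -2) (footprint 19×18) is included at this height (area 342.00 mm²); the cube at (-1.5, 6) (footprint 6×21.5) is included at this height (area 129.00 mm²); Subtracting the remaining from the first: starting from the r=9 cylinder (251.57 mm²), the 19×18 cube at (-2.5, -2) partially overlaps it — only the 107.71 mm² overlap (of its 342.00 mm²) is removed, clipping the outline; the 6×21.5 cube at (-1.5, 6) misses the remaining region (no effect) — area = 143.86 mm². So its area = 143.86 mm². Layer 26 (z = 7.28): the r=9 cylinder contributes a regular 24-gon of circumradius 9 (area = (24/2)·9.000²·sin(360°/24) = 251.57 mm²); the cube at (-2.5, -2) is not intersected at this z (z outside [8, 14.5]); the cube at (-1.5, 6) (footprint 6×21.5) is included at this height (area 129.00 mm²); Subtracting the remaining from the first: starting from the r=9 cylinder (251.57 mm²), the 6×21.5 cube at (-1.5, 6) partially overlaps it — only the 15.85 mm² overlap (of its 129.00 mm²) is removed, clipping the outline — area = 235.72 mm². So its area = 235.72 mm². Layer 26 is larger (235.72 vs 143.86 mm²).

layer 26 (z = 7.28 mm)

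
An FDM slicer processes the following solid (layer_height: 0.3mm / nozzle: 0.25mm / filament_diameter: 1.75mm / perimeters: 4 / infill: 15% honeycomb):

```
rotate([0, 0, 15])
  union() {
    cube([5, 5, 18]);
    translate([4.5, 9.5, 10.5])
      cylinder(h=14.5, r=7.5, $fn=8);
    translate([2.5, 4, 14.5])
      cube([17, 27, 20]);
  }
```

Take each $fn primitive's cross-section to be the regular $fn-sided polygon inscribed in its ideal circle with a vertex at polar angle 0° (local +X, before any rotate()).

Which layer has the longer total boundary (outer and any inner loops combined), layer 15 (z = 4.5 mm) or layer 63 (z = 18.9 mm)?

layer 63 (z = 18.9 mm)

Layer 15 (z = 4.5): the cube (footprint 5×5) is included at this height (perimeter 20.00 mm); the cylinder at (4.5, 9.5) does not reach this height (z outside [10.5, 25]); the cube at (2.5, 4) is absent (z outside [14.5, 34.5]); Taking the union: only the 5×5 cube is present, so the union is just that shape — boundary = 20.00 mm; (rotated 15° about Z; rotation is an isometry so areas/perimeters/island counts are preserved). So its perimeter = 20.00 mm. Layer 63 (z = 18.9): the cube does not reach this height (z outside [0, 18]); the r=7.5 cylinder at (4.5, 9.5) contributes a regular 8-gon of circumradius 7.5 (perimeter = 2·8·7.500·sin(180°/8) = 45.92 mm); the cube at (2.5, 4) is present — its section is the full 17×27 rectangle (perimeter 88.00 mm); Merging all regions: the regions partially overlap (shared area 99.89 mm²), so the edge portions inside another operand are dropped and the merged outline is re-measured after clipping — boundary = 95.02 mm; (whole slice rotated 15° about Z — lengths, areas and connectivity unchanged). So its perimeter = 95.02 mm. Layer 63 is larger (95.02 vs 20.00 mm).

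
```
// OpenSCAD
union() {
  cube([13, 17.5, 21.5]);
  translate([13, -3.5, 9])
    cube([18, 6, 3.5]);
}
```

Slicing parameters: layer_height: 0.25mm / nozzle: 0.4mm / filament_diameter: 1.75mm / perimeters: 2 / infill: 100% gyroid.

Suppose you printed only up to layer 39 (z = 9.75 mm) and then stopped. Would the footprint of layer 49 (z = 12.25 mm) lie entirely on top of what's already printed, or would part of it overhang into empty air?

entirely on top

Compare the two slices. At z = 9.75: the cube is present — its section is the full 13×17.5 rectangle (area 227.50 mm²); the cube at (13, -3.5) is present — its section is the full 18×6 rectangle (area 108.00 mm²); Taking the union: the 2 present regions share edge segments without overlapping in area, so areas simply add but the touching pieces fuse into one outline (the shared edge portions become interior and drop out of the boundary) — area = 335.50 mm². At z = 12.25: the cube (footprint 13×17.5) is included at this height (area 227.50 mm²); the cube at (13, -3.5) (footprint 18×6) is included at this height (area 108.00 mm²); Combining (union): the 2 present regions share edge segments without overlapping in area, so areas simply add but the touching pieces fuse into one outline (the shared edge portions become interior and drop out of the boundary) — area = 335.50 mm². Checking containment: the cross-section at z = 12.25 is a subset of the cross-section at z = 9.75.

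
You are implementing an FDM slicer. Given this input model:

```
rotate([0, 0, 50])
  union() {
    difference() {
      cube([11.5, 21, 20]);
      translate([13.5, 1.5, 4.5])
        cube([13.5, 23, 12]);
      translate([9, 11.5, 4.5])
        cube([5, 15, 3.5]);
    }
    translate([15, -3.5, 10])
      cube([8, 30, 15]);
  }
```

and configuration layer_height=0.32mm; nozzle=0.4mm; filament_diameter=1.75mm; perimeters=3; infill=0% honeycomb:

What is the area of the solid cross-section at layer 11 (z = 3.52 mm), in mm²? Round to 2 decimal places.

241.50 mm²

At z = 3.52 mm: the 11.5×21 cube contributes its full rectangle (area 241.50 mm²); the cube at (13.5, 1.5) is not intersected at this z (z outside [4.5, 16.5]); the cube at (9, 11.5) is absent (z outside [4.5, 8]); Subtracting the remaining from the first: none of the subtracted shapes is present at this height, so the 11.5×21 cube is unchanged — area = 241.50 mm²; the cube at (15, -3.5) is not intersected at this z (z outside [10, 25]); Combining (union): only that combined region is present, so the union is just that shape — area = 241.50 mm²; (whole slice rotated 50° about Z — lengths, areas and connectivity unchanged). Overall, the cross-section is a single solid region. Net area = 241.50 mm².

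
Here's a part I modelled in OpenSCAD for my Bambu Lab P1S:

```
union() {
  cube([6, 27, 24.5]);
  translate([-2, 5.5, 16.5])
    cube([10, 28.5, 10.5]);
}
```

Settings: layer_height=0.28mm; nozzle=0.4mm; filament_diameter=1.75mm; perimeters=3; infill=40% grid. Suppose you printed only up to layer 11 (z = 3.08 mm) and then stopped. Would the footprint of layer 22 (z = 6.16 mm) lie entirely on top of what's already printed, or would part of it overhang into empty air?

entirely on top

Compare the two slices. At z = 3.08: the cube is present — its section is the full 6×27 rectangle (area 162.00 mm²); the cube at (-2, 5.5) is not intersected at this z (z outside [16.5, 27]); Merging all regions: only the 6×27 cube is present, so the union is just that shape — area = 162.00 mm². At z = 6.16: the cube (footprint 6×27) is included at this height (area 162.00 mm²); the cube at (-2, 5.5) does not reach this height (z outside [16.5, 27]); Combining (union): only the 6×27 cube is present, so the union is just that shape — area = 162.00 mm². Checking containment: the cross-section at z = 6.16 is a subset of the cross-section at z = 3.08.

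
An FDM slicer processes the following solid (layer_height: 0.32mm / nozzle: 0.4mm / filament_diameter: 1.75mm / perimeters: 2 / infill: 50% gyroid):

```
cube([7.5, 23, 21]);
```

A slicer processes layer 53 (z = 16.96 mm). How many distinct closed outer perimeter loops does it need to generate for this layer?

At z = 16.96 mm: the 7.5×23 cube contributes its full rectangle. The result has 1 disconnected region.

1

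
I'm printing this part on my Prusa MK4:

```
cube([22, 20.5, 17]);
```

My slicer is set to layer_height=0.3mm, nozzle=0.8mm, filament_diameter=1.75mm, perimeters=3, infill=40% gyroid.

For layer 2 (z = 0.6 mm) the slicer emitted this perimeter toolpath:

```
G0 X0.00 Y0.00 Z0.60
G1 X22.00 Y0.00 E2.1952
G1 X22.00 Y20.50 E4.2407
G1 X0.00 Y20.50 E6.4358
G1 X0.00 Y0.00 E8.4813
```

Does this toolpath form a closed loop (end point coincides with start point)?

Start point (G0): (0.00, 0.00). End point (last G1): the path returns to the start — closed.

yes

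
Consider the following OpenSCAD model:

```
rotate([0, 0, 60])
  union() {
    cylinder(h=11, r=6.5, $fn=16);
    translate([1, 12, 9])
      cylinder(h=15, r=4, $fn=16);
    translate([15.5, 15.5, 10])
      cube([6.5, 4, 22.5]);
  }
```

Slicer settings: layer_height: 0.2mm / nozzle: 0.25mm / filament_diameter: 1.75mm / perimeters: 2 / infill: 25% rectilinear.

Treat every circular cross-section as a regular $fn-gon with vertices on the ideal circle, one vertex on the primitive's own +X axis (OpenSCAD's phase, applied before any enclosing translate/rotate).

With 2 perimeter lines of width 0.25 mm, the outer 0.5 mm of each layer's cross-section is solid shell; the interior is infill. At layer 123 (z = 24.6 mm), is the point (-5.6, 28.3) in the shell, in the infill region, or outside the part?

shell

At z = 24.6 mm: the cylinder is absent (z outside [0, 11]); the cylinder at (1, 12) is not intersected at this z (z outside [9, 24]); the cube at (15.5, 15.5) (footprint 6.5×4) is included at this height; Merging all regions: only the 6.5×4 cube at (15.5, 15.5) is present, so the union is just that shape — 1 connected region; (rotated 60° about Z; rotation is an isometry so areas/perimeters/island counts are preserved). Overall, the cross-section is a single solid region. Undo the 60° rotation: the query point maps to (21.709, 19.000) in the un-rotated model frame. The nearest boundary edge runs (22.00, 15.50)→(22.00, 19.50); distance from the point to it = 0.29 mm. The point is inside the cross-section, 0.29 mm from the nearest boundary — within the 0.5 mm shell band (2 × 0.25).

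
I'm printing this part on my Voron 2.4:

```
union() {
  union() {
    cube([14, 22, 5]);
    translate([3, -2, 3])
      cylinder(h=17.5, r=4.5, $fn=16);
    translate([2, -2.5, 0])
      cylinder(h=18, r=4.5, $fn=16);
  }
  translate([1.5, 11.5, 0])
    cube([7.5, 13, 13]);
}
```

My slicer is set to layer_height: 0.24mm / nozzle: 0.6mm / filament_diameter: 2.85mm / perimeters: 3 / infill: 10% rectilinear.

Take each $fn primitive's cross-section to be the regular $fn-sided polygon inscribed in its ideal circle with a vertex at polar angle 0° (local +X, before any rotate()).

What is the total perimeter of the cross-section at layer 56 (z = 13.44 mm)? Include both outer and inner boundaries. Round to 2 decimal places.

At z = 13.44 mm: the cube is absent (z outside [0, 5]); the r=4.5 cylinder at (3, -2) gives a regular 16-gon of circumradius 4.5 (constant along its height) (perimeter = 2·16·4.500·sin(180°/16) = 28.09 mm); the cylinder at (2, -2.5): section is a regular 16-gon, circumradius r=4.5 (perimeter = 2·16·4.500·sin(180°/16) = 28.09 mm); Taking the union: the regions partially overlap (shared area 52.07 mm²), so the edge portions inside another operand are dropped and the merged outline is re-measured after clipping — boundary = 30.37 mm; the cube at (1.5, 11.5) does not reach this height (z outside [0, 13]); Taking the union: only the result so far is present, so the union is just that shape — boundary = 30.37 mm. Overall, the cross-section is a single solid region. Total boundary length (outer) = 30.37 mm.

30.37 mm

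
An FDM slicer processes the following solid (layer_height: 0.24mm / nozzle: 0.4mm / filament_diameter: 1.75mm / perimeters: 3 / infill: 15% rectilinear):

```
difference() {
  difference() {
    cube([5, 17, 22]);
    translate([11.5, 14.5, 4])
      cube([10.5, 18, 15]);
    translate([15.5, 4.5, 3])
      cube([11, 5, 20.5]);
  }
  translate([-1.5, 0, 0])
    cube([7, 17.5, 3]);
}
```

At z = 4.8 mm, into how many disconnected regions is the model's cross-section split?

At z = 4.8 mm: the cube is present — its section is the full 5×17 rectangle; the cube at (11.5, 14.5) is present — its section is the full 10.5×18 rectangle; the 11×5 cube at (15.5, 4.5) contributes its full rectangle; After the difference (first − rest): starting from the 5×17 cube, the 10.5×18 cube at (11.5, 14.5) misses the remaining region (no effect); the 11×5 cube at (15.5, 4.5) misses the remaining region (no effect) — 1 connected region; the cube at (-1.5, 0) is absent (z outside [0, 3]); After the difference (first − rest): none of the subtracted shapes is present at this height, so that combined region is unchanged — 1 connected region. The result has 1 disconnected region.

1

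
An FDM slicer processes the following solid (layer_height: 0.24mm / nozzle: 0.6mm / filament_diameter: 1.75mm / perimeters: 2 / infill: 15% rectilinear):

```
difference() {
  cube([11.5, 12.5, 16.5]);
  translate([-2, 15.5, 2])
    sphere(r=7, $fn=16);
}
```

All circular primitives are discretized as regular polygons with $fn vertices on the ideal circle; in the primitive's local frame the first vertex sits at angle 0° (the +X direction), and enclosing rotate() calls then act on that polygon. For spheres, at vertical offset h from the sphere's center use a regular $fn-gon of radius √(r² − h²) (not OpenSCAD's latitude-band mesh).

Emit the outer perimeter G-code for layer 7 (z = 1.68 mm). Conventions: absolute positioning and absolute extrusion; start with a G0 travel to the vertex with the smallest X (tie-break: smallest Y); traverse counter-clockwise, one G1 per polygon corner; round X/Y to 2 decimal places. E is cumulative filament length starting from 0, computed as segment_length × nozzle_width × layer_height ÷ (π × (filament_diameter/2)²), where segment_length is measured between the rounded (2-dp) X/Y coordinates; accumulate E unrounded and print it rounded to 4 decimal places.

G0 X0.00 Y0.00 Z1.68
G1 X11.50 Y0.00 E0.6885
G1 X11.50 Y12.50 E1.4368
G1 X4.24 Y12.50 E1.8715
G1 X2.94 Y10.56 E2.0113
G1 X0.68 Y9.04 E2.1743
G1 X0.00 Y8.91 E2.2158
G1 X0.00 Y0.00 E2.7492

At z = 1.68 mm: the cube is present — its section is the full 11.5×12.5 rectangle; the r=7 sphere at (-2, 15.5) contributes a regular 16-gon of circumradius √(7²−0.32²) = 6.993; Subtracting the remaining from the first: starting from the 11.5×12.5 cube, the r=7 sphere at (-2, 15.5) partially overlaps it — only the 9.78 mm² overlap (of its 149.70 mm²) is removed, clipping the outline — 1 connected region. The outline is a single polygon with 7 vertices. Extrusion per mm of travel: 0.6 × 0.24 / (π × 0.875²) = 0.059868. Accumulating E over each segment gives final E = 2.7492.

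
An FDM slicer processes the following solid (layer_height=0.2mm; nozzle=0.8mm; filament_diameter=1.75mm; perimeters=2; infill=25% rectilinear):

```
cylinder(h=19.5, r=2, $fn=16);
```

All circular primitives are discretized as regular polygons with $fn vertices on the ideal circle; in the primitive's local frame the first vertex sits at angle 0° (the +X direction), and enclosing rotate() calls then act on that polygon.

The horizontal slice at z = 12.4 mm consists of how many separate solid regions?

At z = 12.4 mm: the r=2 cylinder contributes a regular 16-gon of circumradius 2. The result has 1 disconnected region.

1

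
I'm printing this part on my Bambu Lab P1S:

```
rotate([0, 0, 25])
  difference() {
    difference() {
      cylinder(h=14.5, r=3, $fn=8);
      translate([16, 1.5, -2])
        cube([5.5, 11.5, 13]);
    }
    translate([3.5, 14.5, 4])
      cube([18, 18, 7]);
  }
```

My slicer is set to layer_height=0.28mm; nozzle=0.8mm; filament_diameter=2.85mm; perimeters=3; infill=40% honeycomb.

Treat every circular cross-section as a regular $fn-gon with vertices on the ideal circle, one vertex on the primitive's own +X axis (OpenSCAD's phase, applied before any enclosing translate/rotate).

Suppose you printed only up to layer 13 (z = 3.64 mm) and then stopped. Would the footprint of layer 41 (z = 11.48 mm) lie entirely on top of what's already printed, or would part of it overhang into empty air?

Compare the two slices. At z = 3.64: the r=3 cylinder gives a regular 8-gon of circumradius 3 (constant along its height) (area = (8/2)·3.000²·sin(360°/8) = 25.46 mm²); the cube at (16, 1.5) (footprint 5.5×11.5) is included at this height (area 63.25 mm²); Taking the first minus the rest: starting from the r=3 cylinder (25.46 mm²), the 5.5×11.5 cube at (16, 1.5) misses the remaining region (no effect) — area = 25.46 mm²; the cube at (3.5, 14.5) is absent (z outside [4, 11]); After the difference (first − rest): none of the subtracted shapes is present at this height, so that combined region is unchanged — area = 25.46 mm²; (rotated 25° about Z; rotation is an isometry so areas/perimeters/island counts are preserved). At z = 11.48: the cylinder: section is a regular 8-gon, circumradius r=3 (area = (8/2)·3.000²·sin(360°/8) = 25.46 mm²); the cube at (16, 1.5) does not reach this height (z outside [-2, 11]); Subtracting the remaining from the first: none of the subtracted shapes is present at this height, so the r=3 cylinder is unchanged — area = 25.46 mm²; the cube at (3.5, 14.5) is not intersected at this z (z outside [4, 11]); Subtracting the remaining from the first: none of the subtracted shapes is present at this height, so the result so far is unchanged — area = 25.46 mm²; (whole slice rotated 25° about Z — lengths, areas and connectivity unchanged). Checking containment: the cross-section at z = 11.48 is a subset of the cross-section at z = 3.64.

entirely on top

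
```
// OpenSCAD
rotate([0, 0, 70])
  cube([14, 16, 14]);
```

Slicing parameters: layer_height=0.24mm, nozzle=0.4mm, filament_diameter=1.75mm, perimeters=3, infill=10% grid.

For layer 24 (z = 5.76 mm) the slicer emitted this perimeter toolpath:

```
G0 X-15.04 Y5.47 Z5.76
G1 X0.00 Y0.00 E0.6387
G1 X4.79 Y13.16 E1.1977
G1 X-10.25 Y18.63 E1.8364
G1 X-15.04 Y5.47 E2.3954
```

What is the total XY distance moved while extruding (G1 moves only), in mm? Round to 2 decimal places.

60.02 mm

Sum the Euclidean lengths of each G1 segment: total = 60.02 mm.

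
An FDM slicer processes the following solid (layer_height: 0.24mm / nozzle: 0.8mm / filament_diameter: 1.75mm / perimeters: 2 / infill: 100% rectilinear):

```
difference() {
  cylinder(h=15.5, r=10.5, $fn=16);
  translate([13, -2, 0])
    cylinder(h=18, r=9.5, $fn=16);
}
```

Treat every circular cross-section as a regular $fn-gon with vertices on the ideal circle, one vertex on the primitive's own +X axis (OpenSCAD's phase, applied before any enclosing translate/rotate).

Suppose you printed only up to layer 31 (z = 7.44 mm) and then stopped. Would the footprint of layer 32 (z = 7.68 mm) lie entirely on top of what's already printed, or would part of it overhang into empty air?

entirely on top

Compare the two slices. At z = 7.44: the r=10.5 cylinder gives a regular 16-gon of circumradius 10.5 (constant along its height) (area = (16/2)·10.500²·sin(360°/16) = 337.53 mm²); the r=9.5 cylinder at (13, -2) contributes a regular 16-gon of circumradius 9.5 (area = (16/2)·9.500²·sin(360°/16) = 276.30 mm²); After the difference (first − rest): starting from the r=10.5 cylinder (337.53 mm²), the r=9.5 cylinder at (13, -2) partially overlaps it — only the 67.01 mm² overlap (of its 276.30 mm²) is removed, clipping the outline — area = 270.52 mm². At z = 7.68: the cylinder: section is a regular 16-gon, circumradius r=10.5 (area = (16/2)·10.500²·sin(360°/16) = 337.53 mm²); the r=9.5 cylinder at (13, -2) contributes a regular 16-gon of circumradius 9.5 (area = (16/2)·9.500²·sin(360°/16) = 276.30 mm²); Subtracting the remaining from the first: starting from the r=10.5 cylinder (337.53 mm²), the r=9.5 cylinder at (13, -2) partially overlaps it — only the 67.01 mm² overlap (of its 276.30 mm²) is removed, clipping the outline — area = 270.52 mm². Checking containment: the cross-section at z = 7.68 is a subset of the cross-section at z = 7.44.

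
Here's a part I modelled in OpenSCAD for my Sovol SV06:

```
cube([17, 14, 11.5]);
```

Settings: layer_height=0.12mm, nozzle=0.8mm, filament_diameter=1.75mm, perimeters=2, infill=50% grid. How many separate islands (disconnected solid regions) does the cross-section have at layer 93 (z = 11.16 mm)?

1

At z = 11.16 mm: the cube (footprint 17×14) is included at this height. Overall, the cross-section is a single solid region. Island count = 1.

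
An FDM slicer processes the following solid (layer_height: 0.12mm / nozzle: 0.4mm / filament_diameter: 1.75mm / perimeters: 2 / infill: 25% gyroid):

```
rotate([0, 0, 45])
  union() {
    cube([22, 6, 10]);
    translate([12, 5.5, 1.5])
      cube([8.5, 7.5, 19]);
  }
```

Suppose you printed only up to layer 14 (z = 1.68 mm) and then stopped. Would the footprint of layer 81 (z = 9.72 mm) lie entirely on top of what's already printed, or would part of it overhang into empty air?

Compare the two slices. At z = 1.68: the 22×6 cube contributes its full rectangle (area 132.00 mm²); the cube at (12, 5.5) is present — its section is the full 8.5×7.5 rectangle (area 63.75 mm²); Combining (union): the regions partially overlap — summed areas 195.75 mm² minus the doubly-counted overlap 4.25 mm² gives 191.50 mm² — area = 191.50 mm²; (whole slice rotated 45° about Z — lengths, areas and connectivity unchanged). At z = 9.72: the 22×6 cube contributes its full rectangle (area 132.00 mm²); the cube at (12, 5.5) is present — its section is the full 8.5×7.5 rectangle (area 63.75 mm²); Combining (union): the regions partially overlap — summed areas 195.75 mm² minus the doubly-counted overlap 4.25 mm² gives 191.50 mm² — area = 191.50 mm²; (rotated 45° about Z; rotation is an isometry so areas/perimeters/island counts are preserved). Checking containment: the cross-section at z = 9.72 is a subset of the cross-section at z = 1.68.

entirely on top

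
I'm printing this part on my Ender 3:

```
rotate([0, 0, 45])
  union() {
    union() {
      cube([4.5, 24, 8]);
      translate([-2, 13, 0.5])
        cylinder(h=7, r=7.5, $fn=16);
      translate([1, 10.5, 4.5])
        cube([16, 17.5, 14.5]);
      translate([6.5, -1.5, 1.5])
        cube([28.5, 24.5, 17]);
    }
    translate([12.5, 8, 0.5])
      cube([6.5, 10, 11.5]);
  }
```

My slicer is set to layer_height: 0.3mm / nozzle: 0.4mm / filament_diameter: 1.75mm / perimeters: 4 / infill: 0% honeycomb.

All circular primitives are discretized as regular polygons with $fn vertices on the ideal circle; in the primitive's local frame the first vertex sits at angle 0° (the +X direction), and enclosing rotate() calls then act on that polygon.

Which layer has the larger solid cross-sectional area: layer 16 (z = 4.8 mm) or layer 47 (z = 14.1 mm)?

Layer 16 (z = 4.8): the cube is present — its section is the full 4.5×24 rectangle (area 108.00 mm²); the r=7.5 cylinder at (-2, 13) gives a regular 16-gon of circumradius 7.5 (constant along its height) (area = (16/2)·7.500²·sin(360°/16) = 172.21 mm²); the cube at (1, 10.5) (footprint 16×17.5) is included at this height (area 280.00 mm²); the cube at (6.5, -1.5) (footprint 28.5×24.5) is included at this height (area 698.25 mm²); Taking the union: the regions partially overlap — summed areas 1258.46 mm² minus the doubly-counted overlap 235.09 mm² gives 1023.37 mm² — area = 1023.37 mm²; the cube at (12.5, 8) is present — its section is the full 6.5×10 rectangle (area 65.00 mm²); Combining (union): the 6.5×10 cube at (12.5, 8) lies entirely inside the result so far, so the union is just the result so far — area = 1023.37 mm²; (rotated 45° about Z; rotation is an isometry so areas/perimeters/island counts are preserved). So its area = 1023.37 mm². Layer 47 (z = 14.1): the cube is absent (z outside [0, 8]); the cylinder at (-2, 13) is absent (z outside [0.5, 7.5]); the 16×17.5 cube at (1, 10.5) contributes its full rectangle (area 280.00 mm²); the 28.5×24.5 cube at (6.5, -1.5) contributes its full rectangle (area 698.25 mm²); Merging all regions: the regions partially overlap — summed areas 978.25 mm² minus the doubly-counted overlap 131.25 mm² gives 847.00 mm² — area = 847.00 mm²; the cube at (12.5, 8) does not reach this height (z outside [0.5, 12]); Merging all regions: only that combined region is present, so the union is just that shape — area = 847.00 mm²; (rotated 45° about Z; rotation is an isometry so areas/perimeters/island counts are preserved). So its area = 847.00 mm². Layer 16 is larger (1023.37 vs 847.00 mm²).

layer 16 (z = 4.8 mm)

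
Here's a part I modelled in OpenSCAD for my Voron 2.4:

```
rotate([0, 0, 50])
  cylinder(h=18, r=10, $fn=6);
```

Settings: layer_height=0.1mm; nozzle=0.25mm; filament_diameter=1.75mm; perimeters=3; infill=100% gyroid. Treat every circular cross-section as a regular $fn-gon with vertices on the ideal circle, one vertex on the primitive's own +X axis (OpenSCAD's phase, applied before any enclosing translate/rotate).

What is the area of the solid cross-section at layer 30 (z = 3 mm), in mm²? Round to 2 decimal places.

At z = 3 mm: the cylinder: section is a regular 6-gon, circumradius r=10 (area = (6/2)·10.000²·sin(360°/6) = 259.81 mm²); (rotated 50° about Z; rotation is an isometry so areas/perimeters/island counts are preserved). Overall, the cross-section is a single solid region. Net area = 259.81 mm².

259.81 mm²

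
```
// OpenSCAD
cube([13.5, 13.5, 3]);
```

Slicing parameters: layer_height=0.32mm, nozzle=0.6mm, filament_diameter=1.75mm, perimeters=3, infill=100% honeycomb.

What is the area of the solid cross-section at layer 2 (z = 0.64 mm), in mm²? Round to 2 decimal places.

At z = 0.64 mm: the cube is present — its section is the full 13.5×13.5 rectangle (area 182.25 mm²). Overall, the cross-section is a single solid region. Net area = 182.25 mm².

182.25 mm²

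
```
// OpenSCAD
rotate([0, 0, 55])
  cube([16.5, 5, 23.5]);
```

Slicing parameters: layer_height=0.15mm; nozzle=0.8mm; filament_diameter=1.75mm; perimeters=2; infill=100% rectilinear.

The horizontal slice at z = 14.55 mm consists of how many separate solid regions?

At z = 14.55 mm: the cube (footprint 16.5×5) is included at this height; (rotated 55° about Z; rotation is an isometry so areas/perimeters/island counts are preserved). The result has 1 disconnected region.

1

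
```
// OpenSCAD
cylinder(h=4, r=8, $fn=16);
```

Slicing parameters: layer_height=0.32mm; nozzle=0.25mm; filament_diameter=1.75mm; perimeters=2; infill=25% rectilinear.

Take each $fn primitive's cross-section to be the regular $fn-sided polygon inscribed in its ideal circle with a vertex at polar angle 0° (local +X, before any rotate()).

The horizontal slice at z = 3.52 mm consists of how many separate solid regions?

1

At z = 3.52 mm: the r=8 cylinder gives a regular 16-gon of circumradius 8 (constant along its height). The result has 1 disconnected region.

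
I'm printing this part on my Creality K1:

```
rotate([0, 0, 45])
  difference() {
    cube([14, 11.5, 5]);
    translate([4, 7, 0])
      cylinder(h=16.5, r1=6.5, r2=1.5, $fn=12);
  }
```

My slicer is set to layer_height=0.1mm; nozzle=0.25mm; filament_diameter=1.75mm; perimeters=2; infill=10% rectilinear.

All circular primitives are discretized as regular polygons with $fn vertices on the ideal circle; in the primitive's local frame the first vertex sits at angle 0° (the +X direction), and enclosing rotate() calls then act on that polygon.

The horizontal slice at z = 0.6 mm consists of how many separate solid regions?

At z = 0.6 mm: the cube is present — its section is the full 14×11.5 rectangle; the cone at (4, 7): at t=0.036 of its height the radius interpolates to r₁+(r₂−r₁)t = 6.318, giving a regular 12-gon of that circumradius; Taking the first minus the rest: starting from the 14×11.5 cube, the cone at (4, 7) partially overlaps it — only the 95.87 mm² overlap (of its 119.76 mm²) is removed, clipping the outline — 1 connected region; (rotated 45° about Z; rotation is an isometry so areas/perimeters/island counts are preserved). The result has 1 disconnected region.

1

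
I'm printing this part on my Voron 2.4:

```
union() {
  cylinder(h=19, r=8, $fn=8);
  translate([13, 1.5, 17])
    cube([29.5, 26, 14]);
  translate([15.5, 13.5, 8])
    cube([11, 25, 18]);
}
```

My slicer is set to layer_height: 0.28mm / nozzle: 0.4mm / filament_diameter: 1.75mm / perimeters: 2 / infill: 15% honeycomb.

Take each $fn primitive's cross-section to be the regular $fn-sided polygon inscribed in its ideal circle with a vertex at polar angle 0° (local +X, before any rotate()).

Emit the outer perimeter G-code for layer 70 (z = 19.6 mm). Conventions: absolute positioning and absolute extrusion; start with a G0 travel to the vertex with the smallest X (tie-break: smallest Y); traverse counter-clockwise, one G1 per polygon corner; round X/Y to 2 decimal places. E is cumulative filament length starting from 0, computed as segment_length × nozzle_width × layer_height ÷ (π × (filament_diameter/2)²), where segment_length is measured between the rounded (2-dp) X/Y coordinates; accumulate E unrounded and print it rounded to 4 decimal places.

At z = 19.6 mm: the cylinder does not reach this height (z outside [0, 19]); the 29.5×26 cube at (13, 1.5) contributes its full rectangle; the cube at (15.5, 13.5) is present — its section is the full 11×25 rectangle; Merging all regions: the regions partially overlap (shared area 154.00 mm²), so overlapping operands fuse into one piece — 1 connected region. The outline is a single polygon with 8 vertices. Extrusion per mm of travel: 0.4 × 0.28 / (π × 0.875²) = 0.046564. Accumulating E over each segment gives final E = 6.1930.

G0 X13.00 Y1.50 Z19.60
G1 X42.50 Y1.50 E1.3736
G1 X42.50 Y27.50 E2.5843
G1 X26.50 Y27.50 E3.3293
G1 X26.50 Y38.50 E3.8415
G1 X15.50 Y38.50 E4.3538
G1 X15.50 Y27.50 E4.8660
G1 X13.00 Y27.50 E4.9824
G1 X13.00 Y1.50 E6.1930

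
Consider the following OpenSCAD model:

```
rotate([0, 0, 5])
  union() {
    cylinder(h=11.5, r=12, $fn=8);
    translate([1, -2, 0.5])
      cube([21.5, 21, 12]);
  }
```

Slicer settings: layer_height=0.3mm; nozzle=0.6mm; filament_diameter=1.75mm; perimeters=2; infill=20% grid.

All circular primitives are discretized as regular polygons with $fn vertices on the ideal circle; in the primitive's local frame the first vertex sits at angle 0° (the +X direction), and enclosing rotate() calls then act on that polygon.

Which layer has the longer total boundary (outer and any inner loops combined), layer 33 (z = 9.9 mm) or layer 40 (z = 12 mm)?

layer 33 (z = 9.9 mm)

Layer 33 (z = 9.9): the r=12 cylinder contributes a regular 8-gon of circumradius 12 (perimeter = 2·8·12.000·sin(180°/8) = 73.48 mm); the cube at (1, -2) is present — its section is the full 21.5×21 rectangle (perimeter 85.00 mm); Taking the union: the regions partially overlap (shared area 111.20 mm²), so the edge portions inside another operand are dropped and the merged outline is re-measured after clipping — boundary = 115.27 mm; (rotated 5° about Z; rotation is an isometry so areas/perimeters/island counts are preserved). So its perimeter = 115.27 mm. Layer 40 (z = 12): the cylinder does not reach this height (z outside [0, 11.5]); the 21.5×21 cube at (1, -2) contributes its full rectangle (perimeter 85.00 mm); Merging all regions: only the 21.5×21 cube at (1, -2) is present, so the union is just that shape — boundary = 85.00 mm; (rotated 5° about Z; rotation is an isometry so areas/perimeters/island counts are preserved). So its perimeter = 85.00 mm. Layer 33 is larger (115.27 vs 85.00 mm).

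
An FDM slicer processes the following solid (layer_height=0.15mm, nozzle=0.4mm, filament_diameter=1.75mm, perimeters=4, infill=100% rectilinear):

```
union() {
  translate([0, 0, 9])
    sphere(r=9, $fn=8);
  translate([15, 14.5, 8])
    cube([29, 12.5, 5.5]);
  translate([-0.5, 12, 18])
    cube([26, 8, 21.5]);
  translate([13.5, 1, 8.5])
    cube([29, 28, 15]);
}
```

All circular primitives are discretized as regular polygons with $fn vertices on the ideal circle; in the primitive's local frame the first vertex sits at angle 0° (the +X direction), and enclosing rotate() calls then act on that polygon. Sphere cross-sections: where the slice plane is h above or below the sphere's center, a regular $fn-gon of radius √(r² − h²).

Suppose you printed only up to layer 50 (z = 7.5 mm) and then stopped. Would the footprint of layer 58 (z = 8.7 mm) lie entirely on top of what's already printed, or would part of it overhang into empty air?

part overhangs

Compare the two slices. At z = 7.5: the sphere: section is a regular 8-gon, circumradius = √(r²−h²) = √(9²−1.5²) = 8.874 (area = (8/2)·8.874²·sin(360°/8) = 222.74 mm²); the cube at (15, 14.5) is not intersected at this z (z outside [8, 13.5]); the cube at (-0.5, 12) is not intersected at this z (z outside [18, 39.5]); the cube at (13.5, 1) is absent (z outside [8.5, 23.5]); Combining (union): only the r=9 sphere is present, so the union is just that shape — area = 222.74 mm². At z = 8.7: the sphere: section is a regular 8-gon, circumradius = √(r²−h²) = √(9²−0.3²) = 8.995 (area = (8/2)·8.995²·sin(360°/8) = 228.85 mm²); the 29×12.5 cube at (15, 14.5) contributes its full rectangle (area 362.50 mm²); the cube at (-0.5, 12) is not intersected at this z (z outside [18, 39.5]); the cube at (13.5, 1) is present — its section is the full 29×28 rectangle (area 812.00 mm²); Taking the union: the regions partially overlap — summed areas 1403.35 mm² minus the doubly-counted overlap 343.75 mm² gives 1059.60 mm² — area = 1059.60 mm². Checking containment: at z = 8.7 the cross-section extends beyond the z = 7.5 cross-section by about 836.86 mm².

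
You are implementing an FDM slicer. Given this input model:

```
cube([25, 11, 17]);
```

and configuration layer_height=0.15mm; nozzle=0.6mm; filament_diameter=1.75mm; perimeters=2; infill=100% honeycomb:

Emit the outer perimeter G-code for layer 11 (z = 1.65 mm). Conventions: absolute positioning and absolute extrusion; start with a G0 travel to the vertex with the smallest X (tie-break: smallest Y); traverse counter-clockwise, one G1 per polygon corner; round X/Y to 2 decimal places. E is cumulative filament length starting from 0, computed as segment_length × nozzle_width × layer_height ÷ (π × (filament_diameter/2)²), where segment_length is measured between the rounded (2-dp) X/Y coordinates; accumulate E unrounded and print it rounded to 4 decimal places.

G0 X0.00 Y0.00 Z1.65
G1 X25.00 Y0.00 E0.9354
G1 X25.00 Y11.00 E1.3470
G1 X0.00 Y11.00 E2.2825
G1 X0.00 Y0.00 E2.6941

At z = 1.65 mm: the 25×11 cube contributes its full rectangle. The outline is a single polygon with 4 vertices. Extrusion per mm of travel: 0.6 × 0.15 / (π × 0.875²) = 0.037418. Accumulating E over each segment gives final E = 2.6941.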